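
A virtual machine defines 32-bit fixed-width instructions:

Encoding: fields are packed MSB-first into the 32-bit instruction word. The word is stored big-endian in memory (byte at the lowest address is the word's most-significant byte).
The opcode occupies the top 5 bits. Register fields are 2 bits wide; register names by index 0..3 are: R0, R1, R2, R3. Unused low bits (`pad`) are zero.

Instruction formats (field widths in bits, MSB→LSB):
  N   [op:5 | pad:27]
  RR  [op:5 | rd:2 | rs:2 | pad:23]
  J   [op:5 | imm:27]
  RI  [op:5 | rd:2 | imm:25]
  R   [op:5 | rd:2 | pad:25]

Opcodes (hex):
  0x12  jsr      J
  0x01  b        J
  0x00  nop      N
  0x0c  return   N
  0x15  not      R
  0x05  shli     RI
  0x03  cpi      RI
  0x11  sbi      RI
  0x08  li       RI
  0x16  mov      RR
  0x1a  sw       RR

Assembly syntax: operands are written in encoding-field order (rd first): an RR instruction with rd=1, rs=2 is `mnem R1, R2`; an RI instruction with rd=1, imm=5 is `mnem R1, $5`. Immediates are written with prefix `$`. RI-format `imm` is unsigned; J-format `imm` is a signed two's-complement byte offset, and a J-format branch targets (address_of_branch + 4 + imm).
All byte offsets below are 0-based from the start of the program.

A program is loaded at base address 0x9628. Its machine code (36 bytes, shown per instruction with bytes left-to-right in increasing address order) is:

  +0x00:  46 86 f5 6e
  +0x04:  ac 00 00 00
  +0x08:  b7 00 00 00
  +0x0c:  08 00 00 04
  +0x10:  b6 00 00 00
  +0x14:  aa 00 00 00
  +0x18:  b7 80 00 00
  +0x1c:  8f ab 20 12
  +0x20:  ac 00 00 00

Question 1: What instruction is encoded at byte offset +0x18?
mov R3, R3

@+18  big-endian(b7 80 00 00) = 0xb7800000
  top 5b → 0x16 → mov [RR]
  rd: (w>>25)&0x3=0x3 → R3
  rs: (w>>23)&0x3=0x3 → R3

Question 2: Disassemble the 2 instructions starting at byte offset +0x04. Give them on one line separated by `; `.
not R2; mov R3, R2

@+04  big-endian(ac 00 00 00) = 0xac000000
  top 5b → 0x15 → not [R]
  rd: (w>>25)&0x3=0x2 → R2
@+08  big-endian(b7 00 00 00) = 0xb7000000
  top 5b → 0x16 → mov [RR]
  rd: (w>>25)&0x3=0x3 → R3
  rs: (w>>23)&0x3=0x2 → R2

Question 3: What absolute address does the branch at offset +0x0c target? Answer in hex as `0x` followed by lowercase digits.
0x963c

@+0c  big-endian(08 00 00 04) = 0x08000004
  opcode bits[31:27]=0x1: b/J
  imm@[26:0]=0x4 ⇒ $4
  target = base 0x9628 + off 0x0c + 4 + imm 4 = 0x963c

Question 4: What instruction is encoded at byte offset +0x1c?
@+1c  big-endian(8f ab 20 12) = 0x8fab2012
  opcode bits[31:27]=0x11: sbi/RI
  rd: (w>>25)&0x3=0x3 → R3
  imm: (w>>0)&0x1ffffff=0x1ab2012 → $27992082

sbi R3, $27992082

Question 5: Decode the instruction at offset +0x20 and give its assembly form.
not R2

[20] ac 00 00 00 → 0xac000000
  opcode bits[31:27]=0x15: not/R
  rd: (w>>25)&0x3=0x2 → R2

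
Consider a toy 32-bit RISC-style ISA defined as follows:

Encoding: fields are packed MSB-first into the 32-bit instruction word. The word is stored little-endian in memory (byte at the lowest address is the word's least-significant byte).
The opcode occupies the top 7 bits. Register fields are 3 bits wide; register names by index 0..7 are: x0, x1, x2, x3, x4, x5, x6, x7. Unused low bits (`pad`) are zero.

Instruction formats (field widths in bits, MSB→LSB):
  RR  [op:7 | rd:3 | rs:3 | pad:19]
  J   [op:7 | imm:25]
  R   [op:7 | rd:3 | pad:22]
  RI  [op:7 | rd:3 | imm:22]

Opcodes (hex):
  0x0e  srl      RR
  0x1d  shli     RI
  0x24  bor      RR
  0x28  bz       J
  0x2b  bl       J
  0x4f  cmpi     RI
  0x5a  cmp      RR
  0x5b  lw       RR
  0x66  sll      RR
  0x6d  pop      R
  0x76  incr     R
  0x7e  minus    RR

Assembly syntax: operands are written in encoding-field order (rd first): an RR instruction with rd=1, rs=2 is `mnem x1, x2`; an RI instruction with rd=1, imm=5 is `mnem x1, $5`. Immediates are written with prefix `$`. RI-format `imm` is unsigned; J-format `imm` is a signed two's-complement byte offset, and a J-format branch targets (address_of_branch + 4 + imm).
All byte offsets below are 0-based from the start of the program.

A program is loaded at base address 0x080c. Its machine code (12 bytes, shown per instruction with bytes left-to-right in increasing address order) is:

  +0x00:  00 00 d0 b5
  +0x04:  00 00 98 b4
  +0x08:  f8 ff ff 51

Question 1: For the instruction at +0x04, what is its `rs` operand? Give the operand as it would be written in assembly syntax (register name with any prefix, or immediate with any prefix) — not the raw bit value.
x3

[04] 00 00 98 b4 → 0xb4980000
  opcode bits[31:25]=0x5a: cmp/RR
  rd@[24:22]=0x2 ⇒ x2
  rs@[21:19]=0x3 ⇒ x3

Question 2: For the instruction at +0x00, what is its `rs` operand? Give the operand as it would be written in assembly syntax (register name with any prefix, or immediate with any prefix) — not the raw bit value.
x2

@+00  little-endian(00 00 d0 b5) = 0xb5d00000
  op=0xb5d00000>>25=0x5a ⇒ cmp (RR)
  rd: (w>>22)&0x7=0x7 → x7
  rs: (w>>19)&0x7=0x2 → x2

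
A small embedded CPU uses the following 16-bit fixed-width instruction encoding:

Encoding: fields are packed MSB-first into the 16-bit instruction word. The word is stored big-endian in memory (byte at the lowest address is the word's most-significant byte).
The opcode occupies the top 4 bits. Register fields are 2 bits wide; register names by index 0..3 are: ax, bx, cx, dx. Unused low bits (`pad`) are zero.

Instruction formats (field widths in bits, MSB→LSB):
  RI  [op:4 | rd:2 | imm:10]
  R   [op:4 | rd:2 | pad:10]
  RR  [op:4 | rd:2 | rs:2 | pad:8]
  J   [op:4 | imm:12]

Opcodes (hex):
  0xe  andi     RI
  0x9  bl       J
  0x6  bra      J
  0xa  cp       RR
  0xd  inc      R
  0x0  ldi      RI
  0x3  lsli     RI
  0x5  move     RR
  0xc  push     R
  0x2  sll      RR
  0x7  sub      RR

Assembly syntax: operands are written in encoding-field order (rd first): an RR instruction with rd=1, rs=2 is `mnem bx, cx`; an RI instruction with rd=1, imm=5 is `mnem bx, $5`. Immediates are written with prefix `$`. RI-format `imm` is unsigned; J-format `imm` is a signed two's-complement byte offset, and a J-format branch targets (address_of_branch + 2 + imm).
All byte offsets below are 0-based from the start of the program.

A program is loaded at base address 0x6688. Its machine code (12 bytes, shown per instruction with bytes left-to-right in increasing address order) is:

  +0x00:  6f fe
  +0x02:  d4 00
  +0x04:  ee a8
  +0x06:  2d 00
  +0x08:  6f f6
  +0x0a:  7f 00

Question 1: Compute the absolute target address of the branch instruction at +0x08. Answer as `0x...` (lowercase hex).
@+08  big-endian(6f f6) = 0x6ff6
  opcode bits[15:12]=0x6: bra/J
  imm@[11:0]=0xff6 (s12→-10) ⇒ $-10
  target = base 0x6688 + off 0x08 + 2 + imm -10 = 0x6688

0x6688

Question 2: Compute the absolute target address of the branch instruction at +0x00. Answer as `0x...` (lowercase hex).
0x6688

off 0x00: read 6f fe as big → 0x6ffe
  op=0x6ffe>>12=0x6 ⇒ bra (J)
  [11:0] imm=4094 (s12→-2) = $-2
  target = base 0x6688 + off 0x00 + 2 + imm -2 = 0x6688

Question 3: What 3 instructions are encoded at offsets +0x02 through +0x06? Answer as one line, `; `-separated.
[02] d4 00 → 0xd400
  top 4b → 0xd → inc [R]
  [11:10] rd=1 = bx
[04] ee a8 → 0xeea8
  top 4b → 0xe → andi [RI]
  [11:10] rd=3 = dx
  [9:0] imm=680 = $680
[06] 2d 00 → 0x2d00
  top 4b → 0x2 → sll [RR]
  [11:10] rd=3 = dx
  [9:8] rs=1 = bx

inc bx; andi dx, $680; sll dx, bx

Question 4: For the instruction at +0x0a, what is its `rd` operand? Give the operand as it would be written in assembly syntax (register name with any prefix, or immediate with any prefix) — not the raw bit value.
dx

off 0x0a: read 7f 00 as big → 0x7f00
  opcode bits[15:12]=0x7: sub/RR
  rd: (w>>10)&0x3=0x3 → dx
  rs: (w>>8)&0x3=0x3 → dx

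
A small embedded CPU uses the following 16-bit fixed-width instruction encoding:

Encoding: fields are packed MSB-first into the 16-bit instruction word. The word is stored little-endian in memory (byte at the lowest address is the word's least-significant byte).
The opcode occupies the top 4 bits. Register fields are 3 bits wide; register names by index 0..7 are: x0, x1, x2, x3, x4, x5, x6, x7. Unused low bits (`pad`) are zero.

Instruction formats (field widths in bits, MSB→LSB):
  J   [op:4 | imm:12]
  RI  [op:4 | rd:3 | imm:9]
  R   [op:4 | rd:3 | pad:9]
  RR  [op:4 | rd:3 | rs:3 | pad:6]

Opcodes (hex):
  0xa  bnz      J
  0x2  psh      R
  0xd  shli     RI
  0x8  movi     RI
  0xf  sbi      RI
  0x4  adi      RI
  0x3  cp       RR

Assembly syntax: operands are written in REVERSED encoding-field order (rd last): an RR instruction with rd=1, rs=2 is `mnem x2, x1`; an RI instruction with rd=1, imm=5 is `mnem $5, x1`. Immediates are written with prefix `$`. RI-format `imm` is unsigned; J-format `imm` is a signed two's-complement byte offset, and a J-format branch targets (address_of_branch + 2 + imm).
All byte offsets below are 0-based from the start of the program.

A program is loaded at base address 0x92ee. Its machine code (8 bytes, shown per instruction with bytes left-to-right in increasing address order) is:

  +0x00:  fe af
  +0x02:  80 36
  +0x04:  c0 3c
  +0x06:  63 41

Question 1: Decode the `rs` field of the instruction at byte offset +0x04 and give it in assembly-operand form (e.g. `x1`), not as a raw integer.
off 0x04: read c0 3c as little → 0x3cc0
  op=0x3cc0>>12=0x3 ⇒ cp (RR)
  rd@[11:9]=0x6 ⇒ x6
  rs@[8:6]=0x3 ⇒ x3

x3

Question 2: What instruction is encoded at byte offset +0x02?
[02] 80 36 → 0x3680
  top 4b → 0x3 → cp [RR]
  [11:9] rd=3 = x3
  [8:6] rs=2 = x2

cp x2, x3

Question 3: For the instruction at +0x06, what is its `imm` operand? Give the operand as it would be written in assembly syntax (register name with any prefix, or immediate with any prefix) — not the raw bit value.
@+06  little-endian(63 41) = 0x4163
  top 4b → 0x4 → adi [RI]
  rd: (w>>9)&0x7=0x0 → x0
  imm: (w>>0)&0x1ff=0x163 → $355

$355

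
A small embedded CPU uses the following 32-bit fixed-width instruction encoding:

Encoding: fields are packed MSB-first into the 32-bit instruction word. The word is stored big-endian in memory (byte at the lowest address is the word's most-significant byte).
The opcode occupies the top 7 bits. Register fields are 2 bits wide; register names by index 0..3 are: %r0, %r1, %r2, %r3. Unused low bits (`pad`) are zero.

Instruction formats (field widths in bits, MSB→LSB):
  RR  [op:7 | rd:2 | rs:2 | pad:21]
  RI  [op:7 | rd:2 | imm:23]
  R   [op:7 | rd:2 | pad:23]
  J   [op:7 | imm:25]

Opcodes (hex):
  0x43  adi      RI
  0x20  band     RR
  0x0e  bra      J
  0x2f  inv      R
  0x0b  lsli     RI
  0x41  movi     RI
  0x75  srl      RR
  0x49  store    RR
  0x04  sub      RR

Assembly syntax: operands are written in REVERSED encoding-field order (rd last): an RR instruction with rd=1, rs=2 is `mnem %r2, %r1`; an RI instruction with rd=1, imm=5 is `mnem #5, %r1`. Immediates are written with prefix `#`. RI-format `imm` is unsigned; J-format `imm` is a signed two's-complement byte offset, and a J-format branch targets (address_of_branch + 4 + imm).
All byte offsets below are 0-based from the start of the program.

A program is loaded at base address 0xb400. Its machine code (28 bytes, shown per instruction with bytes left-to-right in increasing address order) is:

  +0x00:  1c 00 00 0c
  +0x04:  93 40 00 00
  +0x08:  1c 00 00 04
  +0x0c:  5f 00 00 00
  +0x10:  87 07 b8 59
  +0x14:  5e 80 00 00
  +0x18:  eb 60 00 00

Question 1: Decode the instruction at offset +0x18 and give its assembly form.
@+18  big-endian(eb 60 00 00) = 0xeb600000
  top 7b → 0x75 → srl [RR]
  rd@[24:23]=0x2 ⇒ %r2
  rs@[22:21]=0x3 ⇒ %r3

srl %r3, %r2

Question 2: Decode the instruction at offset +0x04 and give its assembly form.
store %r2, %r2

off 0x04: read 93 40 00 00 as big → 0x93400000
  top 7b → 0x49 → store [RR]
  rd: (w>>23)&0x3=0x2 → %r2
  rs: (w>>21)&0x3=0x2 → %r2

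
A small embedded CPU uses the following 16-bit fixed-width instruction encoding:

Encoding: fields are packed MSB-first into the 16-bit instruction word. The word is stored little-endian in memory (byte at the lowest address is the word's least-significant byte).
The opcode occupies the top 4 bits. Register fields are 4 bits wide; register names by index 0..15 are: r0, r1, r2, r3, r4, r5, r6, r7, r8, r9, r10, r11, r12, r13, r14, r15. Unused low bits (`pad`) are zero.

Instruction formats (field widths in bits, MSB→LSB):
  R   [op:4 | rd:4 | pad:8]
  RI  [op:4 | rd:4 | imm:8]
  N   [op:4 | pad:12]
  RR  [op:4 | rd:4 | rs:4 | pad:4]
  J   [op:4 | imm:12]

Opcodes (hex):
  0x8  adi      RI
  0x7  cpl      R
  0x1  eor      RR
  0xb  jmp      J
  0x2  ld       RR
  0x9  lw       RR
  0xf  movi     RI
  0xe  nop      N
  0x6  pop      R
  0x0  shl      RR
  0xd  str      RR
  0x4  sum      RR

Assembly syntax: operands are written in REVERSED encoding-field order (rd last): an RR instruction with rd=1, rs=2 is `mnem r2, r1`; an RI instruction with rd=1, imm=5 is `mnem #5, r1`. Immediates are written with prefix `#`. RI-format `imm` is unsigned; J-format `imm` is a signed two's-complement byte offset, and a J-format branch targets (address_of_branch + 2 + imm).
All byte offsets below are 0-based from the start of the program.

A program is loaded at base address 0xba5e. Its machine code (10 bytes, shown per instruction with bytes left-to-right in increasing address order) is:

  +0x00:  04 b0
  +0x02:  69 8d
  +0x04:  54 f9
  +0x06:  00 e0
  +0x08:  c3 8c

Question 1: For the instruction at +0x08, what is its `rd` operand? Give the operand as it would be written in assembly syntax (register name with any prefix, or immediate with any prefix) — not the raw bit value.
[08] c3 8c → 0x8cc3
  top 4b → 0x8 → adi [RI]
  rd@[11:8]=0xc ⇒ r12
  imm@[7:0]=0xc3 ⇒ #195

r12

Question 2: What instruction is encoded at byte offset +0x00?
+0x00: 04 b0 ⇒ word 0xb004 (little)
  opcode bits[15:12]=0xb: jmp/J
  imm: (w>>0)&0xfff=0x4 → #4

jmp #4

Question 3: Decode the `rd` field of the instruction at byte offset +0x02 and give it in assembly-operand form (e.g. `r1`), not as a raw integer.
+0x02: 69 8d ⇒ word 0x8d69 (little)
  op=0x8d69>>12=0x8 ⇒ adi (RI)
  rd@[11:8]=0xd ⇒ r13
  imm@[7:0]=0x69 ⇒ #105

r13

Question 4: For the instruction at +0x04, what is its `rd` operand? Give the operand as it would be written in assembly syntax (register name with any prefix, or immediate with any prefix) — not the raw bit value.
r9

+0x04: 54 f9 ⇒ word 0xf954 (little)
  op=0xf954>>12=0xf ⇒ movi (RI)
  rd@[11:8]=0x9 ⇒ r9
  imm@[7:0]=0x54 ⇒ #84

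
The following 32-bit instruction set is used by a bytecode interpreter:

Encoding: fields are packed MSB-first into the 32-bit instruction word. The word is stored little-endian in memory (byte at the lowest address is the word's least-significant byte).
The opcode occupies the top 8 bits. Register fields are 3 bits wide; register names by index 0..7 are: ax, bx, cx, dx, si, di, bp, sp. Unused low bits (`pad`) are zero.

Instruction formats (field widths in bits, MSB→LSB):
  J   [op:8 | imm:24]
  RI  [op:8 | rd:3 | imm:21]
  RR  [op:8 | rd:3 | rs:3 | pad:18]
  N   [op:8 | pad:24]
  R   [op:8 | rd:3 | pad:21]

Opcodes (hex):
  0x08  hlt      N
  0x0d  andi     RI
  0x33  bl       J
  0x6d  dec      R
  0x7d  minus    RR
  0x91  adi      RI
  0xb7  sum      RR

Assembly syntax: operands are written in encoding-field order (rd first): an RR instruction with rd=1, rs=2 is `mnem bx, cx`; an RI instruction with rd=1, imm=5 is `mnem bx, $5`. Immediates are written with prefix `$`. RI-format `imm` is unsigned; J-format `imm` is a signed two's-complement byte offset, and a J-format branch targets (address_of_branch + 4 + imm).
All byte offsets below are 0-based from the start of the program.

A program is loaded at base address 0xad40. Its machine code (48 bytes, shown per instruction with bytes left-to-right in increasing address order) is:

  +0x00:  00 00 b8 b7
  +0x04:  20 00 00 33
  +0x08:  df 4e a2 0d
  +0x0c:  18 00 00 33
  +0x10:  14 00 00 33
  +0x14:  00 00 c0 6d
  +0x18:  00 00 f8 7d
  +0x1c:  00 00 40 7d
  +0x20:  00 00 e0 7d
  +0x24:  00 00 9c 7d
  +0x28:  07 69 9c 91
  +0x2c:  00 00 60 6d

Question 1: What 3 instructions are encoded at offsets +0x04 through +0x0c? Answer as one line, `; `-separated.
[04] 20 00 00 33 → 0x33000020
  top 8b → 0x33 → bl [J]
  imm: (w>>0)&0xffffff=0x20 → $32
[08] df 4e a2 0d → 0x0da24edf
  top 8b → 0xd → andi [RI]
  rd: (w>>21)&0x7=0x5 → di
  imm: (w>>0)&0x1fffff=0x24edf → $151263
[0c] 18 00 00 33 → 0x33000018
  top 8b → 0x33 → bl [J]
  imm: (w>>0)&0xffffff=0x18 → $24

bl $32; andi di, $151263; bl $24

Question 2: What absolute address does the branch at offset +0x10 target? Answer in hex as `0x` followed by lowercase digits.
0xad68

[10] 14 00 00 33 → 0x33000014
  op=0x33000014>>24=0x33 ⇒ bl (J)
  imm: (w>>0)&0xffffff=0x14 → $20
  target = base 0xad40 + off 0x10 + 4 + imm 20 = 0xad68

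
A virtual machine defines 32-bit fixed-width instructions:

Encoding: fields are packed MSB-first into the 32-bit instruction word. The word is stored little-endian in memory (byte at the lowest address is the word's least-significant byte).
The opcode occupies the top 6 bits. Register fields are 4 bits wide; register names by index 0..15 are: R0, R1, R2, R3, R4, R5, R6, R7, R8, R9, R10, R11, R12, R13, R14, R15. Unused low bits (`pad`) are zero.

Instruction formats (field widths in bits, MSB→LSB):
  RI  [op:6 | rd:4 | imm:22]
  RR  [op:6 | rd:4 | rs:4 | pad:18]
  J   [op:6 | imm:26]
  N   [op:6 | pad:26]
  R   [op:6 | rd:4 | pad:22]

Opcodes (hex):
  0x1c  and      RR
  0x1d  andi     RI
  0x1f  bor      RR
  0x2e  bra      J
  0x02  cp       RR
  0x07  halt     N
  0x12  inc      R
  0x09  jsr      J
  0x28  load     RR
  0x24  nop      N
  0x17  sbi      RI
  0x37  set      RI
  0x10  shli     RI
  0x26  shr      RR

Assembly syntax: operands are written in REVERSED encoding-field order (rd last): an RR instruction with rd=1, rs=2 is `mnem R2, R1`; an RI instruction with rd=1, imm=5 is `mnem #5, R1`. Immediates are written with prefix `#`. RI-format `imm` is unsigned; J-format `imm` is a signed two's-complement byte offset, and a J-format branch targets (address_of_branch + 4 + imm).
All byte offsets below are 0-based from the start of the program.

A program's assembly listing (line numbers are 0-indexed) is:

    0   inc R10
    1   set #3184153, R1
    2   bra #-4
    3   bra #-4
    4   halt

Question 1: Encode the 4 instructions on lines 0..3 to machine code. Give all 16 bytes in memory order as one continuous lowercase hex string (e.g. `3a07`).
0000804a199670dcfcffffbbfcffffbb

line 0 (inc): pack op=0x12:6|rd=10:4|pad=0:22 = 0x4a800000; little→ 00 00 80 4a
line 1 (set): pack op=0x37:6|rd=1:4|imm=3184153:22 = 0xdc709619; little→ 19 96 70 dc
line 2 (bra): pack op=0x2e:6|imm=-4:26 = 0xbbfffffc; little→ fc ff ff bb
line 3 (bra): pack op=0x2e:6|imm=-4:26 = 0xbbfffffc; little→ fc ff ff bb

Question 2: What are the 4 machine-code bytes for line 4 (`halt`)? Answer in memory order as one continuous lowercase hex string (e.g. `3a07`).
4. halt fields op=0x7:6|pad=0:26 → word 1c000000h → 00 00 00 1c

0000001c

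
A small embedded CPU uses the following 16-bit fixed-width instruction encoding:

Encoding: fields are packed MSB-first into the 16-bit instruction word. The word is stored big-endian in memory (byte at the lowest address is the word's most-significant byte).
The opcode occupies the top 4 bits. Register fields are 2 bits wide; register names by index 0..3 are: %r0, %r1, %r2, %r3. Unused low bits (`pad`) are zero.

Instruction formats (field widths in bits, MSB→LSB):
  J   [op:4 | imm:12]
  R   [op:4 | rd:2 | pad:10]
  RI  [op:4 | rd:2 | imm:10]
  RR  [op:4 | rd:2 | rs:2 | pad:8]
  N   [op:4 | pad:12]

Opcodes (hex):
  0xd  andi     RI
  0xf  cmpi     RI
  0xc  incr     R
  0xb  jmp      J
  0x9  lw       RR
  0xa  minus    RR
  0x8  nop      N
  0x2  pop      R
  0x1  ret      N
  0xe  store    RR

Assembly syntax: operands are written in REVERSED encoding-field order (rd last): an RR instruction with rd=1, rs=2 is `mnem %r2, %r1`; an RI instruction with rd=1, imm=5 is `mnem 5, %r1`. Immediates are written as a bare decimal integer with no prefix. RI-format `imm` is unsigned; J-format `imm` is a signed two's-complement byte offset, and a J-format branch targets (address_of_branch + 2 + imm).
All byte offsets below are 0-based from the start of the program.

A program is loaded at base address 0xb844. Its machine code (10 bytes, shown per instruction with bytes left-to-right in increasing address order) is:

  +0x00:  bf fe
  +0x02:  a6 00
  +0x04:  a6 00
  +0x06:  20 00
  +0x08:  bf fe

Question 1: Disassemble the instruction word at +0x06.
+0x06: 20 00 ⇒ word 0x2000 (big)
  op=0x2000>>12=0x2 ⇒ pop (R)
  rd@[11:10]=0x0 ⇒ %r0

pop %r0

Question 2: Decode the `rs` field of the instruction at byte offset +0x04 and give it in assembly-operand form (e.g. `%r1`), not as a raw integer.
%r2

@+04  big-endian(a6 00) = 0xa600
  top 4b → 0xa → minus [RR]
  [11:10] rd=1 = %r1
  [9:8] rs=2 = %r2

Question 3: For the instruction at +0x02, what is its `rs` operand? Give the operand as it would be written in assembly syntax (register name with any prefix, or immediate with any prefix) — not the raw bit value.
[02] a6 00 → 0xa600
  opcode bits[15:12]=0xa: minus/RR
  rd@[11:10]=0x1 ⇒ %r1
  rs@[9:8]=0x2 ⇒ %r2

%r2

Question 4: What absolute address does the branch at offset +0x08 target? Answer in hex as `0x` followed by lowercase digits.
0xb84c

@+08  big-endian(bf fe) = 0xbffe
  opcode bits[15:12]=0xb: jmp/J
  imm@[11:0]=0xffe (s12→-2) ⇒ -2
  target = base 0xb844 + off 0x08 + 2 + imm -2 = 0xb84c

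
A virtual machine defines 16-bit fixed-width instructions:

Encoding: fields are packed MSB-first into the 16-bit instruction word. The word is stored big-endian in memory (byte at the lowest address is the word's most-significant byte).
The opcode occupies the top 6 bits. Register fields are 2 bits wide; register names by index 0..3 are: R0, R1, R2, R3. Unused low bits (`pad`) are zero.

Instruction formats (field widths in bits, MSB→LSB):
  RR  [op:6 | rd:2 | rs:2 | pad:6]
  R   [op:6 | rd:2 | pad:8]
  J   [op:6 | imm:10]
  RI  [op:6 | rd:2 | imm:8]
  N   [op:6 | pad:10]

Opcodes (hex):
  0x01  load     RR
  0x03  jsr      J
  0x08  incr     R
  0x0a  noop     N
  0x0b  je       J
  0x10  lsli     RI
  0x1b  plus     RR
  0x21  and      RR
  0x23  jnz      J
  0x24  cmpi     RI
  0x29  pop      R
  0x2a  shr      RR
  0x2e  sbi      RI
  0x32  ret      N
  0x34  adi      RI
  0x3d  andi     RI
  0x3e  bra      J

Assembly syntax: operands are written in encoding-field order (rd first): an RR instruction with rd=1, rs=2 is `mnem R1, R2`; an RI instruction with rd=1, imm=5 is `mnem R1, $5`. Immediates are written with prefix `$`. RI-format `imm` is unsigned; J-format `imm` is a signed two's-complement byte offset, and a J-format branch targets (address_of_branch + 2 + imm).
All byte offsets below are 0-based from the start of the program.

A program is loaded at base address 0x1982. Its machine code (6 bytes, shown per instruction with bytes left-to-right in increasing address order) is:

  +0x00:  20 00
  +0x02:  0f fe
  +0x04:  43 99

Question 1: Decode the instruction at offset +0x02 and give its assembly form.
jsr $-2

@+02  big-endian(0f fe) = 0x0ffe
  opcode bits[15:10]=0x3: jsr/J
  imm: (w>>0)&0x3ff=0x3fe (s10→-2) → $-2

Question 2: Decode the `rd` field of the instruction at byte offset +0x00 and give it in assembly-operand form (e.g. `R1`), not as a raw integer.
R0

+0x00: 20 00 ⇒ word 0x2000 (big)
  op=0x2000>>10=0x8 ⇒ incr (R)
  rd@[9:8]=0x0 ⇒ R0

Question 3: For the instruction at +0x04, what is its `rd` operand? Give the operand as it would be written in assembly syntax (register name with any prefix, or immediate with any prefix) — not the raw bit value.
R3

@+04  big-endian(43 99) = 0x4399
  opcode bits[15:10]=0x10: lsli/RI
  [9:8] rd=3 = R3
  [7:0] imm=153 = $153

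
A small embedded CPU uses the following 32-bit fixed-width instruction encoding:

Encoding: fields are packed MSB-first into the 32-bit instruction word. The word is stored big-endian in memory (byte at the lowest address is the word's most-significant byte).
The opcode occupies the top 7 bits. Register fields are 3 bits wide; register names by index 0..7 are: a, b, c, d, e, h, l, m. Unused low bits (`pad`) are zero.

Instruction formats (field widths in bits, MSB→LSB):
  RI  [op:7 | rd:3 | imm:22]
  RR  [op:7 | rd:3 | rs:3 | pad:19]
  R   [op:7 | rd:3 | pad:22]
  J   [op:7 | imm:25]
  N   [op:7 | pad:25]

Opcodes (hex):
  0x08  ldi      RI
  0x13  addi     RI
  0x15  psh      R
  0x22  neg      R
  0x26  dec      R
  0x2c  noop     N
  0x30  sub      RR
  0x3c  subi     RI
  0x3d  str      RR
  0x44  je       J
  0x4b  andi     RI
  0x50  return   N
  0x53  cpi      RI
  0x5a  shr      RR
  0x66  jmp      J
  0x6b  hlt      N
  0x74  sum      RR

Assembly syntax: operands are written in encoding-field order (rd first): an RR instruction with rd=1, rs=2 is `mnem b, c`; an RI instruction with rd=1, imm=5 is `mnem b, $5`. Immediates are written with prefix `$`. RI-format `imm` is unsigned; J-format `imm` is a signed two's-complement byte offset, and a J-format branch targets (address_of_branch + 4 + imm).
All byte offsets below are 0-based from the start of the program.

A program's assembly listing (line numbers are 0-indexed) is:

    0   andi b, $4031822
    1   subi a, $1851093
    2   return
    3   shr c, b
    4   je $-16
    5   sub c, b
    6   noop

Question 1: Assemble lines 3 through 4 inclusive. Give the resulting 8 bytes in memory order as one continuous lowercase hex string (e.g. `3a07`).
b488000089fffff0

3. shr fields op=0x5a:7|rd=2:3|rs=1:3|pad=0:19 → word b4880000h → b4 88 00 00
4. je fields op=0x44:7|imm=-16:25 → word 89fffff0h → 89 ff ff f0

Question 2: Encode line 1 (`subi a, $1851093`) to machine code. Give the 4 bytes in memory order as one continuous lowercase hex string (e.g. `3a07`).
781c3ed5

line 1 (subi): pack op=0x3c:7|rd=0:3|imm=1851093:22 = 0x781c3ed5; big→ 78 1c 3e d5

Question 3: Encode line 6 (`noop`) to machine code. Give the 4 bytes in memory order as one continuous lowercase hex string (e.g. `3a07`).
L6: noop op=0x2c:7|pad=0:25 ⇒ 0x58000000 ⇒ big 58 00 00 00

58000000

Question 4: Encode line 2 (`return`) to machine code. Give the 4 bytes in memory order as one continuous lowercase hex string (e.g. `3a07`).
a0000000

L2: return op=0x50:7|pad=0:25 ⇒ 0xa0000000 ⇒ big a0 00 00 00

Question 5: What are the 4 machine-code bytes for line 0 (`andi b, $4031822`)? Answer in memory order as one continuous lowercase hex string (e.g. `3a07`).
967d854e

L0: andi op=0x4b:7|rd=1:3|imm=4031822:22 ⇒ 0x967d854e ⇒ big 96 7d 85 4e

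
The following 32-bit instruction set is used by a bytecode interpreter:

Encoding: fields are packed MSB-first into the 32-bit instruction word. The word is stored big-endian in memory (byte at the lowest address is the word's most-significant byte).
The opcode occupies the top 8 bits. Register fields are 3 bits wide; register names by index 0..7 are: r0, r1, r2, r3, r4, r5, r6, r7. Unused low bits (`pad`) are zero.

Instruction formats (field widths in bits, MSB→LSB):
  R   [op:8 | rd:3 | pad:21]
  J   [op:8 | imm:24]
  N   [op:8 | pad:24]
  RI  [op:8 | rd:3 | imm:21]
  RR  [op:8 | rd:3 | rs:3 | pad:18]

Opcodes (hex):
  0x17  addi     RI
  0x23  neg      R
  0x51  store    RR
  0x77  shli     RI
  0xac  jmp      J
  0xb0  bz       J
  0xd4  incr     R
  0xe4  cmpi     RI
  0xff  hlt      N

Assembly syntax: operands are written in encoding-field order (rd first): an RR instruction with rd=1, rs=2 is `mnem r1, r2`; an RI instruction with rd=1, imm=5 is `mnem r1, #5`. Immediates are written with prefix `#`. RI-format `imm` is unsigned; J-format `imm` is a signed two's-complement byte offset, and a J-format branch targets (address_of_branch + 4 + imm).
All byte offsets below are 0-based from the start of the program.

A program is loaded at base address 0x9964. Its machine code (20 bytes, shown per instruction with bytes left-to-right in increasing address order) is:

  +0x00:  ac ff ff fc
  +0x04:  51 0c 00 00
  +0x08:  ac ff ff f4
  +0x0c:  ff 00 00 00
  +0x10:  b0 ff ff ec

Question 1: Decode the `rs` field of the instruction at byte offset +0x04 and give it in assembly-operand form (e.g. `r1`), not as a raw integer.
r3

+0x04: 51 0c 00 00 ⇒ word 0x510c0000 (big)
  opcode bits[31:24]=0x51: store/RR
  rd@[23:21]=0x0 ⇒ r0
  rs@[20:18]=0x3 ⇒ r3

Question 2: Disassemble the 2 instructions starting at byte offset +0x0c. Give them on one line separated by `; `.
[0c] ff 00 00 00 → 0xff000000
  opcode bits[31:24]=0xff: hlt/N
[10] b0 ff ff ec → 0xb0ffffec
  opcode bits[31:24]=0xb0: bz/J
  imm@[23:0]=0xffffec (s24→-20) ⇒ #-20

hlt; bz #-20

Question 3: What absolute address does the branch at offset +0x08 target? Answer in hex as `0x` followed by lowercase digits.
0x9964

+0x08: ac ff ff f4 ⇒ word 0xacfffff4 (big)
  top 8b → 0xac → jmp [J]
  imm@[23:0]=0xfffff4 (s24→-12) ⇒ #-12
  target = base 0x9964 + off 0x08 + 4 + imm -12 = 0x9964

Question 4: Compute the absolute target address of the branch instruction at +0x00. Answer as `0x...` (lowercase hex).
+0x00: ac ff ff fc ⇒ word 0xacfffffc (big)
  top 8b → 0xac → jmp [J]
  imm@[23:0]=0xfffffc (s24→-4) ⇒ #-4
  target = base 0x9964 + off 0x00 + 4 + imm -4 = 0x9964

0x9964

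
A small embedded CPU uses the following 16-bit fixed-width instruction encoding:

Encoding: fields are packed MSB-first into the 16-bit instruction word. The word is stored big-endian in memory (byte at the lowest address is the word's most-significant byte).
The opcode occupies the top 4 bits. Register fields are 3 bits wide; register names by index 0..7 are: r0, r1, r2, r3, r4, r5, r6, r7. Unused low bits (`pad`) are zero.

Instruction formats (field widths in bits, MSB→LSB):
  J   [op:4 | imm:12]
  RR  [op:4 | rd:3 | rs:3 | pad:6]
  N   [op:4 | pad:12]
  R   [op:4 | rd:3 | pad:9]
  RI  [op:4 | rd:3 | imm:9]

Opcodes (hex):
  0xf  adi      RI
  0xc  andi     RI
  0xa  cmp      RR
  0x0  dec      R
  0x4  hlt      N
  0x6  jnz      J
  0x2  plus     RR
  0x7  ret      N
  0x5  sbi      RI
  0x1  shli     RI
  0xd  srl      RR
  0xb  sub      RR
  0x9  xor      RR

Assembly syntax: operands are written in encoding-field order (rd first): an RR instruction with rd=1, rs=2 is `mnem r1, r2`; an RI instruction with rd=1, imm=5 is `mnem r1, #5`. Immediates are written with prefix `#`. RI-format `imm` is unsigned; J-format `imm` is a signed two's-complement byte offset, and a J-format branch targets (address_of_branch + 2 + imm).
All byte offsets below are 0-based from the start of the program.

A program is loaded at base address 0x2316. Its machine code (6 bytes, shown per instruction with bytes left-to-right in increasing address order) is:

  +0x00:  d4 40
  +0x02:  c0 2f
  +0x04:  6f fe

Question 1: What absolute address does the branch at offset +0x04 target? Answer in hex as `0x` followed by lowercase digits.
[04] 6f fe → 0x6ffe
  opcode bits[15:12]=0x6: jnz/J
  imm@[11:0]=0xffe (s12→-2) ⇒ #-2
  target = base 0x2316 + off 0x04 + 2 + imm -2 = 0x231a

0x231a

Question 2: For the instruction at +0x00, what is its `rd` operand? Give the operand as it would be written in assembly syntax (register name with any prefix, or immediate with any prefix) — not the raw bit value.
@+00  big-endian(d4 40) = 0xd440
  op=0xd440>>12=0xd ⇒ srl (RR)
  rd: (w>>9)&0x7=0x2 → r2
  rs: (w>>6)&0x7=0x1 → r1

r2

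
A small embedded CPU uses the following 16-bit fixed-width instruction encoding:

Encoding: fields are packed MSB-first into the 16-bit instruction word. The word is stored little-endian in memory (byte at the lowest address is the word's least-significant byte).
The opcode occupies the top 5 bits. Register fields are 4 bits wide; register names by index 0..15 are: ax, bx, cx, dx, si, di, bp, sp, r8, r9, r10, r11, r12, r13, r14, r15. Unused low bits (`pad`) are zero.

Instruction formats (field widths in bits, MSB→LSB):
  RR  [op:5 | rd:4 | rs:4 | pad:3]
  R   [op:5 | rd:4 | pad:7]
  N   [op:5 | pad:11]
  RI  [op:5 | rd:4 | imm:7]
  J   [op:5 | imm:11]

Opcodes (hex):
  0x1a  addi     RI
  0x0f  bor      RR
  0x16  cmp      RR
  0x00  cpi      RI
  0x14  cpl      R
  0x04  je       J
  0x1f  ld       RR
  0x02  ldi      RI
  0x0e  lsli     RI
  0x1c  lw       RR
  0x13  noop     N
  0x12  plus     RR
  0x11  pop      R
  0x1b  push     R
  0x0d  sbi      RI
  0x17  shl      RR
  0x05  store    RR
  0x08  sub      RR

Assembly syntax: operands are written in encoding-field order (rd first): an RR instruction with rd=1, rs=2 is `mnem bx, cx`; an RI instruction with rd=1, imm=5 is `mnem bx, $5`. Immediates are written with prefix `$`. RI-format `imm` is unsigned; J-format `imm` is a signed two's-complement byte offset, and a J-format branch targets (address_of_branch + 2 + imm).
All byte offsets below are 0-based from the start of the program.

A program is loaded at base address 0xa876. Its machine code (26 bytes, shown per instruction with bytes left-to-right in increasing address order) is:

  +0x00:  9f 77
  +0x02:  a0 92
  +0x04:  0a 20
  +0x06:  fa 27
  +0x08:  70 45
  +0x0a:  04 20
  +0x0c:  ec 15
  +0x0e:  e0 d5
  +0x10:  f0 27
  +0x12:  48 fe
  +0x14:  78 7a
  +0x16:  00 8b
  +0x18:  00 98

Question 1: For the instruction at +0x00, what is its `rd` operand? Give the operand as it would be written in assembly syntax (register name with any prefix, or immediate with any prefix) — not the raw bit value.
r15

[00] 9f 77 → 0x779f
  top 5b → 0xe → lsli [RI]
  rd: (w>>7)&0xf=0xf → r15
  imm: (w>>0)&0x7f=0x1f → $31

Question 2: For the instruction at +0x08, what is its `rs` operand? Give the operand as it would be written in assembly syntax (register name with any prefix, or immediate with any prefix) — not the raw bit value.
@+08  little-endian(70 45) = 0x4570
  op=0x4570>>11=0x8 ⇒ sub (RR)
  [10:7] rd=10 = r10
  [6:3] rs=14 = r14

r14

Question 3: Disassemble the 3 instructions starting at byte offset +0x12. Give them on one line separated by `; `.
off 0x12: read 48 fe as little → 0xfe48
  opcode bits[15:11]=0x1f: ld/RR
  rd: (w>>7)&0xf=0xc → r12
  rs: (w>>3)&0xf=0x9 → r9
off 0x14: read 78 7a as little → 0x7a78
  opcode bits[15:11]=0xf: bor/RR
  rd: (w>>7)&0xf=0x4 → si
  rs: (w>>3)&0xf=0xf → r15
off 0x16: read 00 8b as little → 0x8b00
  opcode bits[15:11]=0x11: pop/R
  rd: (w>>7)&0xf=0x6 → bp

ld r12, r9; bor si, r15; pop bp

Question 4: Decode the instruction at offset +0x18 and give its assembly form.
noop

[18] 00 98 → 0x9800
  top 5b → 0x13 → noop [N]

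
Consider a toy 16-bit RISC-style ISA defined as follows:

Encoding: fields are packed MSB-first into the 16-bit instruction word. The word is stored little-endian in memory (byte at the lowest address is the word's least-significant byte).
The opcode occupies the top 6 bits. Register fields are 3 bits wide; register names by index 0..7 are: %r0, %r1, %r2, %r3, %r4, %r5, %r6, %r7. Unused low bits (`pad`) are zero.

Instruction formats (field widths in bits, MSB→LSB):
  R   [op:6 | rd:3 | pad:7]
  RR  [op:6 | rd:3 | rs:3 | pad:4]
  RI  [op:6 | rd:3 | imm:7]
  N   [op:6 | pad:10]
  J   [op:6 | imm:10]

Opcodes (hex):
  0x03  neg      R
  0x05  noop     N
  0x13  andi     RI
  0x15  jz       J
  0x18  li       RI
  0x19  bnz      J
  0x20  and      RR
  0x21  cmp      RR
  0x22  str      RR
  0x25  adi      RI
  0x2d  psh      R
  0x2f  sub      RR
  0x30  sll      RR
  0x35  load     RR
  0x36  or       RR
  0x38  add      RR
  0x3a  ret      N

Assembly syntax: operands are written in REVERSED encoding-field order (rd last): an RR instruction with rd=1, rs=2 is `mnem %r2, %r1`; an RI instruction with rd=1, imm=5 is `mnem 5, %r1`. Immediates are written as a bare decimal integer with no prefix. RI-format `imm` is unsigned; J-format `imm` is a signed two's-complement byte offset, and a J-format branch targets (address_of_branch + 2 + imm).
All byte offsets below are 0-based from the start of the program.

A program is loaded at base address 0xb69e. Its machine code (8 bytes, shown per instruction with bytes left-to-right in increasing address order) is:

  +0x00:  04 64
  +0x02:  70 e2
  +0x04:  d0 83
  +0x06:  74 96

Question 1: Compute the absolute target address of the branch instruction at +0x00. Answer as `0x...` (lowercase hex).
off 0x00: read 04 64 as little → 0x6404
  op=0x6404>>10=0x19 ⇒ bnz (J)
  [9:0] imm=4 = 4
  target = base 0xb69e + off 0x00 + 2 + imm 4 = 0xb6a4

0xb6a4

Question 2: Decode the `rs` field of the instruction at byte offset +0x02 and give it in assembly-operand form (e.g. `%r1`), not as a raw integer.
%r7

[02] 70 e2 → 0xe270
  top 6b → 0x38 → add [RR]
  rd: (w>>7)&0x7=0x4 → %r4
  rs: (w>>4)&0x7=0x7 → %r7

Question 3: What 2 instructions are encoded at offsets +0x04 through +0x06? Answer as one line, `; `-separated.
off 0x04: read d0 83 as little → 0x83d0
  top 6b → 0x20 → and [RR]
  [9:7] rd=7 = %r7
  [6:4] rs=5 = %r5
off 0x06: read 74 96 as little → 0x9674
  top 6b → 0x25 → adi [RI]
  [9:7] rd=4 = %r4
  [6:0] imm=116 = 116

and %r5, %r7; adi 116, %r4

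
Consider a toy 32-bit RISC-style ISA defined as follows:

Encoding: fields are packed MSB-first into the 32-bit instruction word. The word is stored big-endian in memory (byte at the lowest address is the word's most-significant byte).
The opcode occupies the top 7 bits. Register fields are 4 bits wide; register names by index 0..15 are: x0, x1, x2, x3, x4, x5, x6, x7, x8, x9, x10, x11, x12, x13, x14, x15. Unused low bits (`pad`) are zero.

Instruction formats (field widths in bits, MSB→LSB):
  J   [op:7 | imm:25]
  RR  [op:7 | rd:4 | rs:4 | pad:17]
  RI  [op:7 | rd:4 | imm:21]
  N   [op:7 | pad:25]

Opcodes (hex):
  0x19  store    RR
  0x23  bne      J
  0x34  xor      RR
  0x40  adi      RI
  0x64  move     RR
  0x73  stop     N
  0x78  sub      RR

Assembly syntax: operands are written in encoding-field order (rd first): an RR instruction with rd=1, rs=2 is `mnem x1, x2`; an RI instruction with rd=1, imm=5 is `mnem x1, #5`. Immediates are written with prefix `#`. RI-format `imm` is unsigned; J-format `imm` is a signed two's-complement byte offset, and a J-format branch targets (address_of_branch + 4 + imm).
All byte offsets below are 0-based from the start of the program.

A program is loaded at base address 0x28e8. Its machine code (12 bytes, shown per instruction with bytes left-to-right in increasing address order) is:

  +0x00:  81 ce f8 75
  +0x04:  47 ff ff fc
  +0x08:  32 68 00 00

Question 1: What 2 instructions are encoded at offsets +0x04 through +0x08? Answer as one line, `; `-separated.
[04] 47 ff ff fc → 0x47fffffc
  opcode bits[31:25]=0x23: bne/J
  imm: (w>>0)&0x1ffffff=0x1fffffc (s25→-4) → #-4
[08] 32 68 00 00 → 0x32680000
  opcode bits[31:25]=0x19: store/RR
  rd: (w>>21)&0xf=0x3 → x3
  rs: (w>>17)&0xf=0x4 → x4

bne #-4; store x3, x4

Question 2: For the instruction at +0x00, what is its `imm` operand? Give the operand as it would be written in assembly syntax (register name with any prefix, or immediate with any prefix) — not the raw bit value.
+0x00: 81 ce f8 75 ⇒ word 0x81cef875 (big)
  opcode bits[31:25]=0x40: adi/RI
  [24:21] rd=14 = x14
  [20:0] imm=981109 = #981109

#981109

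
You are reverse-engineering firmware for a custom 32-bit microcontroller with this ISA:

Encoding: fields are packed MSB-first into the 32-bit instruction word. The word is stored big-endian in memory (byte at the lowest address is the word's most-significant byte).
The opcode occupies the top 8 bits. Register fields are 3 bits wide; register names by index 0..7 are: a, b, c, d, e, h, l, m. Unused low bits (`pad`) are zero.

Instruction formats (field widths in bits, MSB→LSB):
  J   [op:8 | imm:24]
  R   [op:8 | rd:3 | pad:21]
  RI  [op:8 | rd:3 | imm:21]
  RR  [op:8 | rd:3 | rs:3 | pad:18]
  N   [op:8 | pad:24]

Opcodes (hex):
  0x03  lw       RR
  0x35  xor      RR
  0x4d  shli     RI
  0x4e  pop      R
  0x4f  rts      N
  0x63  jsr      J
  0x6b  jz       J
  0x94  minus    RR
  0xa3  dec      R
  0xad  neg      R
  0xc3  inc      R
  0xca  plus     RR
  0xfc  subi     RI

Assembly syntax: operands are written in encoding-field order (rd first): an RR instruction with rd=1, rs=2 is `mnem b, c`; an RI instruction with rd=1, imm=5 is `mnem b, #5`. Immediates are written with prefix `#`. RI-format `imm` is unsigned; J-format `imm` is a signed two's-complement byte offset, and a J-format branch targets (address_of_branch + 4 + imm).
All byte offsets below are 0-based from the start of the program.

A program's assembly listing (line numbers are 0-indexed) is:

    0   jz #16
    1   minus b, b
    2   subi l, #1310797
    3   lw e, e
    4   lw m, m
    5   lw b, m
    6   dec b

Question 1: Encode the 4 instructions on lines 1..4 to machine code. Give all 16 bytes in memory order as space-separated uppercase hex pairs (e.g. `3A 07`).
94 24 00 00 FC D4 00 4D 03 90 00 00 03 FC 00 00

L1: minus op=0x94:8|rd=1:3|rs=1:3|pad=0:18 ⇒ 0x94240000 ⇒ big 94 24 00 00
L2: subi op=0xfc:8|rd=6:3|imm=1310797:21 ⇒ 0xfcd4004d ⇒ big fc d4 00 4d
L3: lw op=0x3:8|rd=4:3|rs=4:3|pad=0:18 ⇒ 0x03900000 ⇒ big 03 90 00 00
L4: lw op=0x3:8|rd=7:3|rs=7:3|pad=0:18 ⇒ 0x03fc0000 ⇒ big 03 fc 00 00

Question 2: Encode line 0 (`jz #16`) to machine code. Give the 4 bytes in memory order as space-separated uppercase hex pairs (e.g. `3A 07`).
L0: jz op=0x6b:8|imm=16:24 ⇒ 0x6b000010 ⇒ big 6b 00 00 10

6B 00 00 10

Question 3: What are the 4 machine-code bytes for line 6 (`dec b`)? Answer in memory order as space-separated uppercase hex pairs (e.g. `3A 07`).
A3 20 00 00

line 6 (dec): pack op=0xa3:8|rd=1:3|pad=0:21 = 0xa3200000; big→ a3 20 00 00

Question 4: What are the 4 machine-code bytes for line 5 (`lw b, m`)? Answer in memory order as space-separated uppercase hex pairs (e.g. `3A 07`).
line 5 (lw): pack op=0x3:8|rd=1:3|rs=7:3|pad=0:18 = 0x033c0000; big→ 03 3c 00 00

03 3C 00 00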